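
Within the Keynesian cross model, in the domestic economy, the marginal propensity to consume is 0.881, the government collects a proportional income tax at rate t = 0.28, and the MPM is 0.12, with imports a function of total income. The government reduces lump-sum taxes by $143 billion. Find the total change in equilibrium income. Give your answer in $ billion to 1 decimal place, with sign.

+$259.4 billion

A lump-sum tax change of −$143 billion shifts disposable income by +$143 billion; first-round consumption changes by −c × ΔT = −0.881 × (−$143 billion) = +$125.983 billion.
Expenditure multiplier = 1/(1 − c(1−t) + m) = 1/(1 − 0.881×0.72 + 0.12) = 1/0.48568 ≈ 2.059.
The tax multiplier is −c × k ≈ −1.814, so ΔY = k × (−c·ΔT) = (+$125.983 billion) / 0.48568 ≈ +$259.4 billion.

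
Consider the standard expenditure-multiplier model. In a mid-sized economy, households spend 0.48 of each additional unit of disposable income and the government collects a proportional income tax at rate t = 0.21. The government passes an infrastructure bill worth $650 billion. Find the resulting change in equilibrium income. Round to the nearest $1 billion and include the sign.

+$1,047 billion

Expenditure multiplier = 1/(1 − c(1−t)) = 1/(1 − 0.48×0.79) = 1/0.6208 ≈ 1.611.
ΔY = k × ΔG = (+$650 billion) / 0.6208 ≈ +$1,047 billion.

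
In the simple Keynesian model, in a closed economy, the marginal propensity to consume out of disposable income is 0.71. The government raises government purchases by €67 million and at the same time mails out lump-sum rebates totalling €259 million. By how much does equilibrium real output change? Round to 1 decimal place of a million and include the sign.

Expenditure multiplier = 1/(1 − MPC) = 1/(1 − 0.71) = 1/0.29 ≈ 3.448.
ΔG contributes k·ΔG = (+€67 million) / 0.29 ≈ +€231 million.
ΔT of −€259 million changes first-round spending by −c·ΔT = +€183.89 million, contributing k·(−c·ΔT) = (+€183.89 million) / 0.29 ≈ +€634.1 million.
Net ΔY = k(ΔG − c·ΔT) = (+€250.89 million) / 0.29 ≈ +€865.1 million.

+€865.1 million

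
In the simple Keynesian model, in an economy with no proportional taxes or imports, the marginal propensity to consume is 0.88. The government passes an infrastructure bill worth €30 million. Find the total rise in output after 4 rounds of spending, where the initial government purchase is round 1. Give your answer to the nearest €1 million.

€100 million

Round 1 adds ΔG = €30 million; each later round is MPC = 0.88 times the previous.
After 4 rounds: 30 + 26.4 + 23.232 + 20.44416 = ΔG·(1 − c^4)/(1 − c) = 30 × (1 − 0.59969536)/0.12 ≈ €100 million.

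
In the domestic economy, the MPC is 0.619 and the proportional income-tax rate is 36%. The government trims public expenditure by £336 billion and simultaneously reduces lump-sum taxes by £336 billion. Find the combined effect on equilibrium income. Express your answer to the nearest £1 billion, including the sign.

Expenditure multiplier = 1/(1 − c(1−t)) = 1/(1 − 0.619×0.64) = 1/0.60384 ≈ 1.656.
ΔG contributes k·ΔG = (−£336 billion) / 0.60384 ≈ −£556.4 billion.
ΔT of −£336 billion changes first-round spending by −c·ΔT = +£207.984 billion, contributing k·(−c·ΔT) = (+£207.984 billion) / 0.60384 ≈ +£344.4 billion.
Net ΔY = k(ΔG − c·ΔT) = (−£128.016 billion) / 0.60384 ≈ −£212 billion.

−£212 billion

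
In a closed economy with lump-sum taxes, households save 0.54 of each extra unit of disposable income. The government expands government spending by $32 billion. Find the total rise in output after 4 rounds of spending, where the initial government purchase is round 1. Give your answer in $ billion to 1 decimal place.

MPC = 1 − MPS = 1 − 0.54 = 0.46.
Round 1 adds ΔG = $32 billion; each later round is MPC = 0.46 times the previous.
After 4 rounds: 32 + 14.72 + 6.7712 + 3.114752 = ΔG·(1 − c^4)/(1 − c) = 32 × (1 − 0.04477456)/0.54 ≈ $56.6 billion.

$56.6 billion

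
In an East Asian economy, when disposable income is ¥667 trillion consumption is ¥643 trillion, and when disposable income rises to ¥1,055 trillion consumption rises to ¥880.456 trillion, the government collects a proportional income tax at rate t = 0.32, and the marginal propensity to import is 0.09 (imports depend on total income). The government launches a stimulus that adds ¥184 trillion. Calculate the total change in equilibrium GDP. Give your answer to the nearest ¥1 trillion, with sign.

MPC = ΔC/ΔYd = (880.456 − 643)/(1,055 − 667) = 237.456/388 = 0.612.
Spending multiplier = 1/(1 − c(1−t) + m) = 1/(1 − 0.612×0.68 + 0.09) = 1/0.67384 ≈ 1.484.
ΔY = k × ΔG = (+¥184 trillion) / 0.67384 ≈ +¥273 trillion.

+¥273 trillion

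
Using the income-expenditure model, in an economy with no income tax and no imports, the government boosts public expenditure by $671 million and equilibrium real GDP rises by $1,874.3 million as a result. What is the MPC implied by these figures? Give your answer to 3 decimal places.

0.642

Implied spending multiplier k = ΔY/ΔG = 1,874.3/671 ≈ 2.7933.
Since k = 1/(1 − MPC), MPC = 1 − 1/k = 1 − ΔG/ΔY = 1 − 671/1,874.3 ≈ 0.642.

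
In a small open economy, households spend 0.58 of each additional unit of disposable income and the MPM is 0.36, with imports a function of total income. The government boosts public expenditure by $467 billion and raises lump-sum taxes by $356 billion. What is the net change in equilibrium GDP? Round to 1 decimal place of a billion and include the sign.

+$334.0 billion

Expenditure multiplier = 1/(1 − c + m) = 1/(1 − 0.58 + 0.36) = 1/0.78 ≈ 1.282.
ΔG contributes k·ΔG = (+$467 billion) / 0.78 ≈ +$598.7 billion.
ΔT of +$356 billion changes first-round spending by −c·ΔT = −$206.48 billion, contributing k·(−c·ΔT) = (−$206.48 billion) / 0.78 ≈ −$264.7 billion.
Net ΔY = k(ΔG − c·ΔT) = (+$260.52 billion) / 0.78 = +$334 billion.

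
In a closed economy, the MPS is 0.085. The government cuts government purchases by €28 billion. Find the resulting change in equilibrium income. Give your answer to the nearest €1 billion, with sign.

MPC = 1 − MPS = 1 − 0.085 = 0.915.
Spending multiplier = 1/(1 − MPC) = 1/(1 − 0.915) = 1/0.085 ≈ 11.765.
ΔY = k × ΔG = (−€28 billion) / 0.085 ≈ −€329 billion.

−€329 billion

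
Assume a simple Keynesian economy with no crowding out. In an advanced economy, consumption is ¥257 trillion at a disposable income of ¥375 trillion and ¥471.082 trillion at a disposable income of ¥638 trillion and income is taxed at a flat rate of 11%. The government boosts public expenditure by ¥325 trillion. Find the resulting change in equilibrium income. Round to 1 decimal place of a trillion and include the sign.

MPC = ΔC/ΔYd = (471.082 − 257)/(638 − 375) = 214.082/263 = 0.814.
Government-spending multiplier = 1/(1 − c(1−t)) = 1/(1 − 0.814×0.89) = 1/0.27554 ≈ 3.629.
ΔY = k × ΔG = (+¥325 trillion) / 0.27554 ≈ +¥1,179.5 trillion.

+¥1,179.5 trillion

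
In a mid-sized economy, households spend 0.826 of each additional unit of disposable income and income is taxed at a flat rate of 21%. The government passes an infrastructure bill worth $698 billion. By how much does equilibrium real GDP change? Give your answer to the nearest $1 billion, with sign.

Government-spending multiplier = 1/(1 − c(1−t)) = 1/(1 − 0.826×0.79) = 1/0.34746 ≈ 2.878.
ΔY = k × ΔG = (+$698 billion) / 0.34746 ≈ +$2,009 billion.

+$2,009 billion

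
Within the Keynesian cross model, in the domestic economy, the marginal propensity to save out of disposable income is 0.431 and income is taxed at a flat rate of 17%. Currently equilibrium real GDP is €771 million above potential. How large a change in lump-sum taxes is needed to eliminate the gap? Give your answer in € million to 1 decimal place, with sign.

+€715.1 million

MPC = 1 − MPS = 1 − 0.431 = 0.569.
Spending multiplier = 1/(1 − c(1−t)) = 1/(1 − 0.569×0.83) = 1/0.52773 ≈ 1.895.
Tax multiplier = −c·k = −0.569/0.52773 ≈ −1.078. Need ΔY = −€771 million, so ΔT = ΔY/(−c·k) = −(−€771 million) × 0.52773 / 0.569 ≈ +€715.1 million.
The government should raise lump-sum taxes by €715.1 million.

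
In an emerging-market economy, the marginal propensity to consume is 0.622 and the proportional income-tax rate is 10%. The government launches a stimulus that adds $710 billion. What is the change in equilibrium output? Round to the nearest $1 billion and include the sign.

Spending multiplier = 1/(1 − c(1−t)) = 1/(1 − 0.622×0.9) = 1/0.4402 ≈ 2.272.
ΔY = k × ΔG = (+$710 billion) / 0.4402 ≈ +$1,613 billion.

+$1,613 billion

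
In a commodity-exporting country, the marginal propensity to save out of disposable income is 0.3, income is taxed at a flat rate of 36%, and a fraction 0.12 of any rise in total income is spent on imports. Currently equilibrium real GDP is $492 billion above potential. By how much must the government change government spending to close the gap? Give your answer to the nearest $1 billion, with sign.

MPC = 1 − MPS = 1 − 0.3 = 0.7.
Spending multiplier = 1/(1 − c(1−t) + m) = 1/(1 − 0.7×0.64 + 0.12) = 1/0.672 ≈ 1.488.
Need ΔY = −$492 billion, so ΔG = ΔY/k = (−$492 billion) × 0.672 ≈ −$331 billion.
The government should cut government spending by $331 billion.

−$331 billion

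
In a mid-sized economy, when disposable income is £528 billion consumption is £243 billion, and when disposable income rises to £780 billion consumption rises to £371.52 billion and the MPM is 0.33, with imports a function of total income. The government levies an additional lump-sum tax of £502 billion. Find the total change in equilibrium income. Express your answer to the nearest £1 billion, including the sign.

MPC = ΔC/ΔYd = (371.52 − 243)/(780 − 528) = 128.52/252 = 0.51.
A lump-sum tax change of +£502 billion shifts disposable income by −£502 billion; first-round consumption changes by −c × ΔT = −0.51 × (+£502 billion) = −£256.02 billion.
Expenditure multiplier = 1/(1 − c + m) = 1/(1 − 0.51 + 0.33) = 1/0.82 ≈ 1.22.
The tax multiplier is −c × k ≈ −0.622, so ΔY = k × (−c·ΔT) = (−£256.02 billion) / 0.82 ≈ −£312 billion.

−£312 billion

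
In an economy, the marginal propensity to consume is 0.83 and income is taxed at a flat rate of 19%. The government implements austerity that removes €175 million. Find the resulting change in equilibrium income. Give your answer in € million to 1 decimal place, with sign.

−€534.0 million

Expenditure multiplier = 1/(1 − c(1−t)) = 1/(1 − 0.83×0.81) = 1/0.3277 ≈ 3.052.
ΔY = k × ΔG = (−€175 million) / 0.3277 ≈ −€534 million.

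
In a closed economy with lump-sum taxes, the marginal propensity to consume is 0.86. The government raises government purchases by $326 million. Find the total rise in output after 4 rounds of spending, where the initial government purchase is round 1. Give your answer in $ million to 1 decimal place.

$1,054.8 million

Round 1 adds ΔG = $326 million; each later round is MPC = 0.86 times the previous.
After 4 rounds: 326 + 280.36 + 241.1096 + 207.354256 = ΔG·(1 − c^4)/(1 − c) = 326 × (1 − 0.54700816)/0.14 ≈ $1,054.8 million.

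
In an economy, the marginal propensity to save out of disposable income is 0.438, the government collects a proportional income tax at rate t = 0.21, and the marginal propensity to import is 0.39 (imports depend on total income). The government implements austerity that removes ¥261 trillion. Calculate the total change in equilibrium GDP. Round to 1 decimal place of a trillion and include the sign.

MPC = 1 − MPS = 1 − 0.438 = 0.562.
Government-spending multiplier = 1/(1 − c(1−t) + m) = 1/(1 − 0.562×0.79 + 0.39) = 1/0.94602 ≈ 1.057.
ΔY = k × ΔG = (−¥261 trillion) / 0.94602 ≈ −¥275.9 trillion.

−¥275.9 trillion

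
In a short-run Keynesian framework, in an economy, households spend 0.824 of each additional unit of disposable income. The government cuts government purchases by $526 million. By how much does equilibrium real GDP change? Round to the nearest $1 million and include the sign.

Spending multiplier = 1/(1 − MPC) = 1/(1 − 0.824) = 1/0.176 ≈ 5.682.
ΔY = k × ΔG = (−$526 million) / 0.176 ≈ −$2,989 million.

−$2,989 million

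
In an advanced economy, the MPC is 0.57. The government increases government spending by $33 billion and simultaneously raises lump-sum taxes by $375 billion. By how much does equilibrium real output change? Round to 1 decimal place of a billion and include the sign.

−$420.3 billion

Expenditure multiplier = 1/(1 − MPC) = 1/(1 − 0.57) = 1/0.43 ≈ 2.326.
ΔG contributes k·ΔG = (+$33 billion) / 0.43 ≈ +$76.7 billion.
ΔT of +$375 billion changes first-round spending by −c·ΔT = −$213.75 billion, contributing k·(−c·ΔT) = (−$213.75 billion) / 0.43 ≈ −$497.1 billion.
Net ΔY = k(ΔG − c·ΔT) = (−$180.75 billion) / 0.43 ≈ −$420.3 billion.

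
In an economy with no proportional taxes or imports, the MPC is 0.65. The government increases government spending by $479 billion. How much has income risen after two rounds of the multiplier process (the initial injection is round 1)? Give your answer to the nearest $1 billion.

$790 billion

Round 1 adds ΔG = $479 billion; each later round is MPC = 0.65 times the previous.
After 2 rounds: 479 + 311.35 = ΔG·(1 − c^2)/(1 − c) = 479 × (1 − 0.4225)/0.35 ≈ $790 billion.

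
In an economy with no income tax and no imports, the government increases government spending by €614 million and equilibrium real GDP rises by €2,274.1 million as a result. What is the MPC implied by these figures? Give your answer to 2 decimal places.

Implied spending multiplier k = ΔY/ΔG = 2,274.1/614 ≈ 3.7037.
Since k = 1/(1 − MPC), MPC = 1 − 1/k = 1 − ΔG/ΔY = 1 − 614/2,274.1 ≈ 0.73.

0.73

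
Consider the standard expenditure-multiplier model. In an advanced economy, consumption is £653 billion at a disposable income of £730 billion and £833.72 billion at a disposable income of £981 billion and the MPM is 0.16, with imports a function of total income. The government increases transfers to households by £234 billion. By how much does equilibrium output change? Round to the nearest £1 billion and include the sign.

+£383 billion

MPC = ΔC/ΔYd = (833.72 − 653)/(981 − 730) = 180.72/251 = 0.72.
The transfer change shifts disposable income by +£234 billion, so first-round consumption changes by c·ΔTR = 0.72 × (+£234 billion) = +£168.48 billion.
Expenditure multiplier = 1/(1 − c + m) = 1/(1 − 0.72 + 0.16) = 1/0.44 ≈ 2.273.
The transfer multiplier is c × k ≈ 1.636, so ΔY = k × (c·ΔTR) = (+£168.48 billion) / 0.44 ≈ +£383 billion.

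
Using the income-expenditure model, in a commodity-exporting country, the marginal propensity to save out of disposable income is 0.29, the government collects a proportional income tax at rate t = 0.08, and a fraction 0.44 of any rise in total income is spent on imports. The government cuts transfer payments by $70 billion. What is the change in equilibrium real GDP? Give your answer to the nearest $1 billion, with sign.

MPC = 1 − MPS = 1 − 0.29 = 0.71.
The transfer change shifts disposable income by −$70 billion, so first-round consumption changes by c·ΔTR = 0.71 × (−$70 billion) = −$49.7 billion.
Expenditure multiplier = 1/(1 − c(1−t) + m) = 1/(1 − 0.71×0.92 + 0.44) = 1/0.7868 ≈ 1.271.
The transfer multiplier is c × k ≈ 0.902, so ΔY = k × (c·ΔTR) = (−$49.7 billion) / 0.7868 ≈ −$63 billion.

−$63 billion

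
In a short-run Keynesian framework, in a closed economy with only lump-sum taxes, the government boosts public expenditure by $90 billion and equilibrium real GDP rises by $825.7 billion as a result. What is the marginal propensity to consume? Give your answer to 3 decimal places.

Implied spending multiplier k = ΔY/ΔG = 825.7/90 ≈ 9.1744.
Since k = 1/(1 − MPC), MPC = 1 − 1/k = 1 − ΔG/ΔY = 1 − 90/825.7 ≈ 0.891.

0.891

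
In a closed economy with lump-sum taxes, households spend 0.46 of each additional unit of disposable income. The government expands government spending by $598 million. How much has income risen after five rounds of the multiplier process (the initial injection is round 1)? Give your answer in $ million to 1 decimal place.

Round 1 adds ΔG = $598 million; each later round is MPC = 0.46 times the previous.
After 5 rounds: 598 + 275.08 + 126.5368 + 58.206928 + 26.77518688 = ΔG·(1 − c^5)/(1 − c) = 598 × (1 − 0.0205962976)/0.54 ≈ $1,084.6 million.

$1,084.6 million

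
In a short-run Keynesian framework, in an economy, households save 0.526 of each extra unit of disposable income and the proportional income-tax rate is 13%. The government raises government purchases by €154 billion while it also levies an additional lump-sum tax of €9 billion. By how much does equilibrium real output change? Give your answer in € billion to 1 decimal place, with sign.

+€254.8 billion

MPC = 1 − MPS = 1 − 0.526 = 0.474.
Expenditure multiplier = 1/(1 − c(1−t)) = 1/(1 − 0.474×0.87) = 1/0.58762 ≈ 1.702.
ΔG contributes k·ΔG = (+€154 billion) / 0.58762 ≈ +€262.1 billion.
ΔT of +€9 billion changes first-round spending by −c·ΔT = −€4.266 billion, contributing k·(−c·ΔT) = (−€4.266 billion) / 0.58762 ≈ −€7.3 billion.
Net ΔY = k(ΔG − c·ΔT) = (+€149.734 billion) / 0.58762 ≈ +€254.8 billion.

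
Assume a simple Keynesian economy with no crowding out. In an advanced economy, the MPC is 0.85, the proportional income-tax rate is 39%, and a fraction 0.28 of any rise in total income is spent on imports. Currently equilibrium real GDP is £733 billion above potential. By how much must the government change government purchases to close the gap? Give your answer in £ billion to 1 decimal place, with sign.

Spending multiplier = 1/(1 − c(1−t) + m) = 1/(1 − 0.85×0.61 + 0.28) = 1/0.7615 ≈ 1.313.
Need ΔY = −£733 billion, so ΔG = ΔY/k = (−£733 billion) × 0.7615 ≈ −£558.2 billion.
The government should cut government purchases by £558.2 billion.

−£558.2 billion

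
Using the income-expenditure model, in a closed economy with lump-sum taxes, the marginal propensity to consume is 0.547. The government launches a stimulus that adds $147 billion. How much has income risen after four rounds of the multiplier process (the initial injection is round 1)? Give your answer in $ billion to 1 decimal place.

Round 1 adds ΔG = $147 billion; each later round is MPC = 0.547 times the previous.
After 4 rounds: 147 + 80.409 + 43.983723 + 24.059096481 = ΔG·(1 − c^4)/(1 − c) = 147 × (1 − 0.089526025681)/0.453 ≈ $295.5 billion.

$295.5 billion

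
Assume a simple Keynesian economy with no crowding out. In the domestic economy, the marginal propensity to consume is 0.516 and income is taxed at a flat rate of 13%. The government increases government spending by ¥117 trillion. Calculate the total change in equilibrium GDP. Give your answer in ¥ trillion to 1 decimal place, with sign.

Government-spending multiplier = 1/(1 − c(1−t)) = 1/(1 − 0.516×0.87) = 1/0.55108 ≈ 1.815.
ΔY = k × ΔG = (+¥117 trillion) / 0.55108 ≈ +¥212.3 trillion.

+¥212.3 trillion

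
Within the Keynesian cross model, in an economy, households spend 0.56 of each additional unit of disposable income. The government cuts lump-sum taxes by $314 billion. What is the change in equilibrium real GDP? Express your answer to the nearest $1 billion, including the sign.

A lump-sum tax change of −$314 billion shifts disposable income by +$314 billion; first-round consumption changes by −c × ΔT = −0.56 × (−$314 billion) = +$175.84 billion.
Expenditure multiplier = 1/(1 − MPC) = 1/(1 − 0.56) = 1/0.44 ≈ 2.273.
The tax multiplier is −c × k ≈ −1.273, so ΔY = k × (−c·ΔT) = (+$175.84 billion) / 0.44 ≈ +$400 billion.

+$400 billion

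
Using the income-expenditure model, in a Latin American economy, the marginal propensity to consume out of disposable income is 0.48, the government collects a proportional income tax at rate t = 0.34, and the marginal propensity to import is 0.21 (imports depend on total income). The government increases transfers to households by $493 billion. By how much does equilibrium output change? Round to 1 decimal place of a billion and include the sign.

The transfer change shifts disposable income by +$493 billion, so first-round consumption changes by c·ΔTR = 0.48 × (+$493 billion) = +$236.64 billion.
Expenditure multiplier = 1/(1 − c(1−t) + m) = 1/(1 − 0.48×0.66 + 0.21) = 1/0.8932 ≈ 1.12.
The transfer multiplier is c × k ≈ 0.537, so ΔY = k × (c·ΔTR) = (+$236.64 billion) / 0.8932 ≈ +$264.9 billion.

+$264.9 billion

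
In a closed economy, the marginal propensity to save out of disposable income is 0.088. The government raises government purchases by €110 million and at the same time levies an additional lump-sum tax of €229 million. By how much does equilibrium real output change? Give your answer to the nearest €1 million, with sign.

−€1,123 million

MPC = 1 − MPS = 1 − 0.088 = 0.912.
Expenditure multiplier = 1/(1 − MPC) = 1/(1 − 0.912) = 1/0.088 ≈ 11.364.
ΔG contributes k·ΔG = (+€110 million) / 0.088 = +€1,250 million.
ΔT of +€229 million changes first-round spending by −c·ΔT = −€208.848 million, contributing k·(−c·ΔT) = (−€208.848 million) / 0.088 ≈ −€2,373.3 million.
Net ΔY = k(ΔG − c·ΔT) = (−€98.848 million) / 0.088 ≈ −€1,123 million.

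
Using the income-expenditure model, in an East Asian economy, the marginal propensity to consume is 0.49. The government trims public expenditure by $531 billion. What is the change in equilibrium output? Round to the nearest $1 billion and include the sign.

Expenditure multiplier = 1/(1 − MPC) = 1/(1 − 0.49) = 1/0.51 ≈ 1.961.
ΔY = k × ΔG = (−$531 billion) / 0.51 ≈ −$1,041 billion.

−$1,041 billion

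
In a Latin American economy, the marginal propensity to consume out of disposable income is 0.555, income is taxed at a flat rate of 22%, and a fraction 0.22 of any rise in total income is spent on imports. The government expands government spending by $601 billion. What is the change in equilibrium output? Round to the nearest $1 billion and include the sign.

+$764 billion

Spending multiplier = 1/(1 − c(1−t) + m) = 1/(1 − 0.555×0.78 + 0.22) = 1/0.7871 ≈ 1.27.
ΔY = k × ΔG = (+$601 billion) / 0.7871 ≈ +$764 billion.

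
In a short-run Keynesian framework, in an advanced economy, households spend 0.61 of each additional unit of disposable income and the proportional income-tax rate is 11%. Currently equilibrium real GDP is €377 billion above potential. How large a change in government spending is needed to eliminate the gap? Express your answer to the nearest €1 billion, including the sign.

Spending multiplier = 1/(1 − c(1−t)) = 1/(1 − 0.61×0.89) = 1/0.4571 ≈ 2.188.
Need ΔY = −€377 billion, so ΔG = ΔY/k = (−€377 billion) × 0.4571 ≈ −€172 billion.
The government should cut government spending by €172 billion.

−€172 billion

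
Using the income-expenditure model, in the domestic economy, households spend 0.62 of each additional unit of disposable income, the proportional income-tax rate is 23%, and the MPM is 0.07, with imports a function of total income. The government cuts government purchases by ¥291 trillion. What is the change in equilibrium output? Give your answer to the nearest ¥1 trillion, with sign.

−¥491 trillion

Expenditure multiplier = 1/(1 − c(1−t) + m) = 1/(1 − 0.62×0.77 + 0.07) = 1/0.5926 ≈ 1.687.
ΔY = k × ΔG = (−¥291 trillion) / 0.5926 ≈ −¥491 trillion.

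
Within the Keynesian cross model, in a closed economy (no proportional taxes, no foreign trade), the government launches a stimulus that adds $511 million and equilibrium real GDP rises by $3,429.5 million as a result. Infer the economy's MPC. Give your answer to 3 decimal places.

0.851

Implied spending multiplier k = ΔY/ΔG = 3,429.5/511 ≈ 6.7114.
Since k = 1/(1 − MPC), MPC = 1 − 1/k = 1 − ΔG/ΔY = 1 − 511/3,429.5 ≈ 0.851.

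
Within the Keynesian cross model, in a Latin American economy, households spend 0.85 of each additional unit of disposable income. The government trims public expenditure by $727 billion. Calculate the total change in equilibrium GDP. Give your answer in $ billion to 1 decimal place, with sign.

−$4,846.7 billion

Spending multiplier = 1/(1 − MPC) = 1/(1 − 0.85) = 1/0.15 ≈ 6.667.
ΔY = k × ΔG = (−$727 billion) / 0.15 ≈ −$4,846.7 billion.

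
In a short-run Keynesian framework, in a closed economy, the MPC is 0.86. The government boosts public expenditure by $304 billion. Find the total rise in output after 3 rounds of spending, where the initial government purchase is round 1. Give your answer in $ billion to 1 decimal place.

$790.3 billion

Round 1 adds ΔG = $304 billion; each later round is MPC = 0.86 times the previous.
After 3 rounds: 304 + 261.44 + 224.8384 = ΔG·(1 − c^3)/(1 − c) = 304 × (1 − 0.636056)/0.14 ≈ $790.3 billion.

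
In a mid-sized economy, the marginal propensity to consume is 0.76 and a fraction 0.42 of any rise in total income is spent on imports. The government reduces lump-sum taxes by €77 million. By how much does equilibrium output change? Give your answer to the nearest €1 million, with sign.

+€89 million

A lump-sum tax change of −€77 million shifts disposable income by +€77 million; first-round consumption changes by −c × ΔT = −0.76 × (−€77 million) = +€58.52 million.
Expenditure multiplier = 1/(1 − c + m) = 1/(1 − 0.76 + 0.42) = 1/0.66 ≈ 1.515.
The tax multiplier is −c × k ≈ −1.152, so ΔY = k × (−c·ΔT) = (+€58.52 million) / 0.66 ≈ +€89 million.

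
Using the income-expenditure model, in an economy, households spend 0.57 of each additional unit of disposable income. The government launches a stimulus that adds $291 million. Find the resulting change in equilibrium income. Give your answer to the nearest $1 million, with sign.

+$677 million

Expenditure multiplier = 1/(1 − MPC) = 1/(1 − 0.57) = 1/0.43 ≈ 2.326.
ΔY = k × ΔG = (+$291 million) / 0.43 ≈ +$677 million.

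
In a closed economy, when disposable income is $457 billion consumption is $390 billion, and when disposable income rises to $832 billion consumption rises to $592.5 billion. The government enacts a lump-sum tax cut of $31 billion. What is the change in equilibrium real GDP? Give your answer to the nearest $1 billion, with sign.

MPC = ΔC/ΔYd = (592.5 − 390)/(832 − 457) = 202.5/375 = 0.54.
A lump-sum tax change of −$31 billion shifts disposable income by +$31 billion; first-round consumption changes by −c × ΔT = −0.54 × (−$31 billion) = +$16.74 billion.
Expenditure multiplier = 1/(1 − MPC) = 1/(1 − 0.54) = 1/0.46 ≈ 2.174.
The tax multiplier is −c × k ≈ −1.174, so ΔY = k × (−c·ΔT) = (+$16.74 billion) / 0.46 ≈ +$36 billion.

+$36 billion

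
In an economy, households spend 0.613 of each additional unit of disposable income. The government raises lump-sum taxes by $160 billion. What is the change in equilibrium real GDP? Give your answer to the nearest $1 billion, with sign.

A lump-sum tax change of +$160 billion shifts disposable income by −$160 billion; first-round consumption changes by −c × ΔT = −0.613 × (+$160 billion) = −$98.08 billion.
Expenditure multiplier = 1/(1 − MPC) = 1/(1 − 0.613) = 1/0.387 ≈ 2.584.
The tax multiplier is −c × k ≈ −1.584, so ΔY = k × (−c·ΔT) = (−$98.08 billion) / 0.387 ≈ −$253 billion.

−$253 billion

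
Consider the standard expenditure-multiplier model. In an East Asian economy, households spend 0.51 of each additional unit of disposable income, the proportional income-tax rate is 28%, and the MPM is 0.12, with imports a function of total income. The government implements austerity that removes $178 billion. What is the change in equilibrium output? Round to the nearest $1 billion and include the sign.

Expenditure multiplier = 1/(1 − c(1−t) + m) = 1/(1 − 0.51×0.72 + 0.12) = 1/0.7528 ≈ 1.328.
ΔY = k × ΔG = (−$178 billion) / 0.7528 ≈ −$236 billion.

−$236 billion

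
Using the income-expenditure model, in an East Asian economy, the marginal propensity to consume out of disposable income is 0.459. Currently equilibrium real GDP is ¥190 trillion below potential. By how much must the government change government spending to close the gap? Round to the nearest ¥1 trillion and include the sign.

Spending multiplier = 1/(1 − MPC) = 1/(1 − 0.459) = 1/0.541 ≈ 1.848.
Need ΔY = +¥190 trillion, so ΔG = ΔY/k = (+¥190 trillion) × 0.541 ≈ +¥103 trillion.
The government should increase government spending by ¥103 trillion.

+¥103 trillion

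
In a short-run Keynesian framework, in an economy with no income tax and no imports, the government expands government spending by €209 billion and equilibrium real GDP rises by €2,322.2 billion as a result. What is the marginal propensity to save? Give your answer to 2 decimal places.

0.09

Implied spending multiplier k = ΔY/ΔG = 2,322.2/209 ≈ 11.111.
Since k = 1/(1 − MPC), MPC = 1 − 1/k = 1 − ΔG/ΔY = 1 − 209/2,322.2 ≈ 0.91.
MPS = 1 − MPC = 0.09.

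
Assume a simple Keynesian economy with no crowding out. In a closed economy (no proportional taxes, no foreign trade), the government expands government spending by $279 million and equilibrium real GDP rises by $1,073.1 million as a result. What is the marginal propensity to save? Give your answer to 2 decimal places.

0.26

Implied spending multiplier k = ΔY/ΔG = 1,073.1/279 ≈ 3.8462.
Since k = 1/(1 − MPC), MPC = 1 − 1/k = 1 − ΔG/ΔY = 1 − 279/1,073.1 ≈ 0.74.
MPS = 1 − MPC = 0.26.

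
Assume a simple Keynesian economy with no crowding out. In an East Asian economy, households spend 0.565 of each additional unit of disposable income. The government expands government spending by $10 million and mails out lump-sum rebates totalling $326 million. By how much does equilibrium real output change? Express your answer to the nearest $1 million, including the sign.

+$446 million

Expenditure multiplier = 1/(1 − MPC) = 1/(1 − 0.565) = 1/0.435 ≈ 2.299.
ΔG contributes k·ΔG = (+$10 million) / 0.435 ≈ +$23 million.
ΔT of −$326 million changes first-round spending by −c·ΔT = +$184.19 million, contributing k·(−c·ΔT) = (+$184.19 million) / 0.435 ≈ +$423.4 million.
Net ΔY = k(ΔG − c·ΔT) = (+$194.19 million) / 0.435 ≈ +$446 million.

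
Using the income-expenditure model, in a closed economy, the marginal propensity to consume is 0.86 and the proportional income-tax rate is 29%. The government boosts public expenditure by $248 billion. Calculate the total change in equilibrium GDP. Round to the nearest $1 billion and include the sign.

Expenditure multiplier = 1/(1 − c(1−t)) = 1/(1 − 0.86×0.71) = 1/0.3894 ≈ 2.568.
ΔY = k × ΔG = (+$248 billion) / 0.3894 ≈ +$637 billion.

+$637 billion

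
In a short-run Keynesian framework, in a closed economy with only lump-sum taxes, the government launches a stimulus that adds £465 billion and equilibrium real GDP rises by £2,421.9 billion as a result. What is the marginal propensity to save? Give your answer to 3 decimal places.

0.192

Implied spending multiplier k = ΔY/ΔG = 2,421.9/465 ≈ 5.2084.
Since k = 1/(1 − MPC), MPC = 1 − 1/k = 1 − ΔG/ΔY = 1 − 465/2,421.9 ≈ 0.808.
MPS = 1 − MPC = 0.192.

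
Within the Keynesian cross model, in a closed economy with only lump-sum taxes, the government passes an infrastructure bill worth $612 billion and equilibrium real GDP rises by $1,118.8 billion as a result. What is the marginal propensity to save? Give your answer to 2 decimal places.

Implied spending multiplier k = ΔY/ΔG = 1,118.8/612 ≈ 1.8281.
Since k = 1/(1 − MPC), MPC = 1 − 1/k = 1 − ΔG/ΔY = 1 − 612/1,118.8 ≈ 0.45.
MPS = 1 − MPC = 0.55.

0.55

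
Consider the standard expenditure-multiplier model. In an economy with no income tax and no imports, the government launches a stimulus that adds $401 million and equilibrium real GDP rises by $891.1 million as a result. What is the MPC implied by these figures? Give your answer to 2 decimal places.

0.55

Implied spending multiplier k = ΔY/ΔG = 891.1/401 ≈ 2.2222.
Since k = 1/(1 − MPC), MPC = 1 − 1/k = 1 − ΔG/ΔY = 1 − 401/891.1 ≈ 0.55.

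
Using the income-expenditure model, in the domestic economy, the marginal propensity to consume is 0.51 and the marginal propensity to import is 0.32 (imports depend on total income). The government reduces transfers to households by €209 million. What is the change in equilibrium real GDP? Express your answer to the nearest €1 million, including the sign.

The transfer change shifts disposable income by −€209 million, so first-round consumption changes by c·ΔTR = 0.51 × (−€209 million) = −€106.59 million.
Expenditure multiplier = 1/(1 − c + m) = 1/(1 − 0.51 + 0.32) = 1/0.81 ≈ 1.235.
The transfer multiplier is c × k ≈ 0.63, so ΔY = k × (c·ΔTR) = (−€106.59 million) / 0.81 ≈ −€132 million.

−€132 million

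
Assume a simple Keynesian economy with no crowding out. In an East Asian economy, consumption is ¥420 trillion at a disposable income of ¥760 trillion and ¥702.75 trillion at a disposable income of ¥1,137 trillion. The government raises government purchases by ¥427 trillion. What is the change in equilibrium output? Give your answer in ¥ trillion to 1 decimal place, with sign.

MPC = ΔC/ΔYd = (702.75 − 420)/(1,137 − 760) = 282.75/377 = 0.75.
Spending multiplier = 1/(1 − MPC) = 1/(1 − 0.75) = 1/0.25 = 4.
ΔY = k × ΔG = (+¥427 trillion) / 0.25 = +¥1,708 trillion.

+¥1,708.0 trillion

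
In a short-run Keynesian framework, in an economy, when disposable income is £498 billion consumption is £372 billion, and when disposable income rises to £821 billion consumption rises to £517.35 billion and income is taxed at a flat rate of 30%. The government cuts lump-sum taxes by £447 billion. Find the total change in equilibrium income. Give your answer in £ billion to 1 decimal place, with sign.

MPC = ΔC/ΔYd = (517.35 − 372)/(821 − 498) = 145.35/323 = 0.45.
A lump-sum tax change of −£447 billion shifts disposable income by +£447 billion; first-round consumption changes by −c × ΔT = −0.45 × (−£447 billion) = +£201.15 billion.
Expenditure multiplier = 1/(1 − c(1−t)) = 1/(1 − 0.45×0.7) = 1/0.685 ≈ 1.46.
The tax multiplier is −c × k ≈ −0.657, so ΔY = k × (−c·ΔT) = (+£201.15 billion) / 0.685 ≈ +£293.6 billion.

+£293.6 billion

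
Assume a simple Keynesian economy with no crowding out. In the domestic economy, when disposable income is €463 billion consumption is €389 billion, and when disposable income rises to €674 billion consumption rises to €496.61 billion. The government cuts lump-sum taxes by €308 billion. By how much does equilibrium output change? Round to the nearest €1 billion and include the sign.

+€321 billion

MPC = ΔC/ΔYd = (496.61 − 389)/(674 − 463) = 107.61/211 = 0.51.
A lump-sum tax change of −€308 billion shifts disposable income by +€308 billion; first-round consumption changes by −c × ΔT = −0.51 × (−€308 billion) = +€157.08 billion.
Expenditure multiplier = 1/(1 − MPC) = 1/(1 − 0.51) = 1/0.49 ≈ 2.041.
The tax multiplier is −c × k ≈ −1.041, so ΔY = k × (−c·ΔT) = (+€157.08 billion) / 0.49 ≈ +€321 billion.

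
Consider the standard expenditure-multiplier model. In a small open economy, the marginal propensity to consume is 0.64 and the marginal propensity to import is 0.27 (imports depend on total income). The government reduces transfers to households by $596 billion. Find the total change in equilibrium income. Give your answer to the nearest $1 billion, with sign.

The transfer change shifts disposable income by −$596 billion, so first-round consumption changes by c·ΔTR = 0.64 × (−$596 billion) = −$381.44 billion.
Expenditure multiplier = 1/(1 − c + m) = 1/(1 − 0.64 + 0.27) = 1/0.63 ≈ 1.587.
The transfer multiplier is c × k ≈ 1.016, so ΔY = k × (c·ΔTR) = (−$381.44 billion) / 0.63 ≈ −$605 billion.

−$605 billion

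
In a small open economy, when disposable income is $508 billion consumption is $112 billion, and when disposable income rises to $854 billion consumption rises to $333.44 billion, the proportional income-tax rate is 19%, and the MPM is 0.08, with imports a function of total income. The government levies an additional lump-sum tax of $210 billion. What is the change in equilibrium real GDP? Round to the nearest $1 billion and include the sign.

MPC = ΔC/ΔYd = (333.44 − 112)/(854 − 508) = 221.44/346 = 0.64.
A lump-sum tax change of +$210 billion shifts disposable income by −$210 billion; first-round consumption changes by −c × ΔT = −0.64 × (+$210 billion) = −$134.4 billion.
Expenditure multiplier = 1/(1 − c(1−t) + m) = 1/(1 − 0.64×0.81 + 0.08) = 1/0.5616 ≈ 1.781.
The tax multiplier is −c × k ≈ −1.14, so ΔY = k × (−c·ΔT) = (−$134.4 billion) / 0.5616 ≈ −$239 billion.

−$239 billion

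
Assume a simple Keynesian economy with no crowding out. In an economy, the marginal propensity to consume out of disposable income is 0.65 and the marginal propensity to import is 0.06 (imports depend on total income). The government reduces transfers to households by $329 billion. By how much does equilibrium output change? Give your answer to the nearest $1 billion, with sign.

The transfer change shifts disposable income by −$329 billion, so first-round consumption changes by c·ΔTR = 0.65 × (−$329 billion) = −$213.85 billion.
Expenditure multiplier = 1/(1 − c + m) = 1/(1 − 0.65 + 0.06) = 1/0.41 ≈ 2.439.
The transfer multiplier is c × k ≈ 1.585, so ΔY = k × (c·ΔTR) = (−$213.85 billion) / 0.41 ≈ −$522 billion.

−$522 billion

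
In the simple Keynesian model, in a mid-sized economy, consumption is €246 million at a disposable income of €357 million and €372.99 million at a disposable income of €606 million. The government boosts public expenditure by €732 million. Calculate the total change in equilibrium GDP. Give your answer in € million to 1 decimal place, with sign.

+€1,493.9 million

MPC = ΔC/ΔYd = (372.99 − 246)/(606 − 357) = 126.99/249 = 0.51.
Spending multiplier = 1/(1 − MPC) = 1/(1 − 0.51) = 1/0.49 ≈ 2.041.
ΔY = k × ΔG = (+€732 million) / 0.49 ≈ +€1,493.9 million.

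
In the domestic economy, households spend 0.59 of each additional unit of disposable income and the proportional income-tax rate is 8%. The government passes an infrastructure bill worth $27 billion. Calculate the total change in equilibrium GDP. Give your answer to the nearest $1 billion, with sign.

+$59 billion

Expenditure multiplier = 1/(1 − c(1−t)) = 1/(1 − 0.59×0.92) = 1/0.4572 ≈ 2.187.
ΔY = k × ΔG = (+$27 billion) / 0.4572 ≈ +$59 billion.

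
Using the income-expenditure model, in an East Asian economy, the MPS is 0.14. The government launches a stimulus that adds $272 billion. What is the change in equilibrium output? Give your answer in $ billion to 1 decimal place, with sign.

MPC = 1 − MPS = 1 − 0.14 = 0.86.
Expenditure multiplier = 1/(1 − MPC) = 1/(1 − 0.86) = 1/0.14 ≈ 7.143.
ΔY = k × ΔG = (+$272 billion) / 0.14 ≈ +$1,942.9 billion.

+$1,942.9 billion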